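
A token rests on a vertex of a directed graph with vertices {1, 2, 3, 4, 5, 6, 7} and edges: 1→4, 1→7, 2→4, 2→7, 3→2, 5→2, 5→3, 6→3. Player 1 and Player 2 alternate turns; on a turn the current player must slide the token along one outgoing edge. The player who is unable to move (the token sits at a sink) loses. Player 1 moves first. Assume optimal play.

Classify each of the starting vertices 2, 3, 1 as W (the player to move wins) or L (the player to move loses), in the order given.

Use the standard recursion: the mover loses at a terminal position; elsewhere, the mover wins exactly when some move hands the opponent an L position.
Every edge goes from a vertex to one that appears earlier in the order 4, 7, 1, 2, 3, 5, 6, so processing vertices in that order labels each vertex after all of its successors.
4: no outgoing edge → L
7: no outgoing edge → L
1: reaches L-position 7 → W
2: reaches L-position 7 → W
3: only reaches 2(W), which is W → L
5: reaches L-position 3 → W
6: reaches L-position 3 → W

2: W, 3: L, 1: W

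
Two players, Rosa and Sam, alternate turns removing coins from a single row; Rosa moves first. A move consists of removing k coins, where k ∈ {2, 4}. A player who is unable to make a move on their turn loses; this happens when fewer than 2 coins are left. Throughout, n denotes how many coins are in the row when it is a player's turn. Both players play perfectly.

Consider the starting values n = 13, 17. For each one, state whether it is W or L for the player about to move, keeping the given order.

13: L, 17: W

Work bottom-up. With no move the player to move loses. Otherwise the position is W if at least one move leads to an L position for the opponent, and L if every move leads to a W.
n=0: no move → L
n=1: no move → L
n=2: W (go to 0, an L position)
n=3: W (go to 1, an L position)
n=4: W (go to 0, an L position)
n=5: W (go to 1, an L position)
n=6: L (options 4(W), 2(W) are all W)
n=7: L (options 5(W), 3(W) are all W)
n=8: W (go to 6, an L position)
n=9: W (go to 7, an L position)
n=10: W (go to 6, an L position)
n=11: W (go to 7, an L position)
n=12: L (options 10(W), 8(W) are all W)
n=13: L (options 11(W), 9(W) are all W)
n=14: W (go to 12, an L position)
n=15: W (go to 13, an L position)
n=16: W (go to 12, an L position)
n=17: W (go to 13, an L position)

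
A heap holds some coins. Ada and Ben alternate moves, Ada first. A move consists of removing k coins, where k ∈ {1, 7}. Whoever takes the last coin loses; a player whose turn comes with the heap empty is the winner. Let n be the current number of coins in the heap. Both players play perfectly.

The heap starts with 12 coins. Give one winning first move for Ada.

Remove 1, leaving 11.

Positions with no move are W. A position that does have a move is losing for the player to move precisely when every available move leads to a winning position for the opponent. Fill in the labels:
n=0: no move; the opponent has just taken the last coin and therefore loses → W
n=1: L (sole option 0(W) is W)
n=2: W (go to 1, an L position)
n=3: L (sole option 2(W) is W)
n=4: W (go to 3, an L position)
n=5: L (sole option 4(W) is W)
n=6: W (go to 5, an L position)
n=7: L (options 6(W), 0(W) are all W)
n=8: W (go to 7, an L position)
n=9: L (options 8(W), 2(W) are all W)
n=10: W (go to 9, an L position)
n=11: L (options 10(W), 4(W) are all W)
n=12: W (go to 11, an L position)
From 12, the L positions reachable in one move are: 11, 5. Any move reaching one of these is winning.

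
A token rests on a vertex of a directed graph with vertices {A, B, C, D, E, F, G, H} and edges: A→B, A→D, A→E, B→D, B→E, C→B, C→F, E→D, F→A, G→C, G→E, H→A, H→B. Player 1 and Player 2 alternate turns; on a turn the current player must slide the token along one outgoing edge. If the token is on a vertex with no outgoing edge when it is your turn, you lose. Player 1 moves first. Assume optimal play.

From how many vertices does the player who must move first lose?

4

Use the standard recursion: the mover loses at a terminal position; elsewhere, the mover wins exactly when some move hands the opponent an L position.
Every edge goes from a vertex to one that appears earlier in the order D, E, B, A, F, C, H, G, so processing vertices in that order labels each vertex after all of its successors.
D: no outgoing edge → L
E: reaches L-position D → W
B: reaches L-position D → W
A: reaches L-position D → W
F: only reaches A(W), which is W → L
C: reaches L-position F → W
H: only reaches A(W), B(W), all W → L
G: only reaches C(W), E(W), all W → L
The L vertices are D, F, G, H; that is 4 in all.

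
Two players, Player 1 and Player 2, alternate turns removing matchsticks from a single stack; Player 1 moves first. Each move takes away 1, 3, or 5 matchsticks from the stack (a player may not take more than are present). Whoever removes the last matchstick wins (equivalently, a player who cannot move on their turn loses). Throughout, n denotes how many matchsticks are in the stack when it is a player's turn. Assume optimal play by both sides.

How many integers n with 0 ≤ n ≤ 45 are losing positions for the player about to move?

23

Classify positions by backward induction: terminal positions (no move available) are L. From any other position, the mover wins iff some move reaches an L.
n=0: no move → L
n=1: reaches L-position 0 → W
n=2: only reaches 1(W), which is W → L
n=3: reaches L-position 2 → W
n=4: only reaches 3(W), 1(W), all W → L
n=5: reaches L-position 4 → W
n=6: only reaches 5(W), 3(W), 1(W), all W → L
n=7: reaches L-position 6 → W
n=8: only reaches 7(W), 5(W), 3(W), all W → L
n=9: reaches L-position 8 → W
n=10: only reaches 9(W), 7(W), 5(W), all W → L
n=11: reaches L-position 10 → W
n=12: only reaches 11(W), 9(W), 7(W), all W → L
n=13: reaches L-position 12 → W
n=14: only reaches 13(W), 11(W), 9(W), all W → L
n=15: reaches L-position 14 → W
n=16: only reaches 15(W), 13(W), 11(W), all W → L
n=17: reaches L-position 16 → W
n=18: only reaches 17(W), 15(W), 13(W), all W → L
n=19: reaches L-position 18 → W
n=20: only reaches 19(W), 17(W), 15(W), all W → L
n=21: reaches L-position 20 → W
n=22: only reaches 21(W), 19(W), 17(W), all W → L
n=23: reaches L-position 22 → W
n=24: only reaches 23(W), 21(W), 19(W), all W → L
n=25: reaches L-position 24 → W
n=26: only reaches 25(W), 23(W), 21(W), all W → L
n=27: reaches L-position 26 → W
n=28: only reaches 27(W), 25(W), 23(W), all W → L
n=29: reaches L-position 28 → W
n=30: only reaches 29(W), 27(W), 25(W), all W → L
n=31: reaches L-position 30 → W
n=32: only reaches 31(W), 29(W), 27(W), all W → L
n=33: reaches L-position 32 → W
n=34: only reaches 33(W), 31(W), 29(W), all W → L
n=35: reaches L-position 34 → W
n=36: only reaches 35(W), 33(W), 31(W), all W → L
n=37: reaches L-position 36 → W
n=38: only reaches 37(W), 35(W), 33(W), all W → L
n=39: reaches L-position 38 → W
n=40: only reaches 39(W), 37(W), 35(W), all W → L
n=41: reaches L-position 40 → W
n=42: only reaches 41(W), 39(W), 37(W), all W → L
n=43: reaches L-position 42 → W
n=44: only reaches 43(W), 41(W), 39(W), all W → L
n=45: reaches L-position 44 → W
L entries with 0 ≤ n ≤ 45: n = 0, 2, 4, 6, 8, 10, 12, 14, 16, 18, 20, 22, 24, 26, 28, 30, 32, 34, 36, 38, 40, 42, 44; that makes 23.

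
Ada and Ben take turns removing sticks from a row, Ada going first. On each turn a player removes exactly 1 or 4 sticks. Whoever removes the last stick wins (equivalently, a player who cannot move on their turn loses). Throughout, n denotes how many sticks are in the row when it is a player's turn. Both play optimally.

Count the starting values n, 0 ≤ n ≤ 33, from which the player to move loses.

14

Classify positions by backward induction: terminal positions (no move available) are L. From any other position, the mover wins iff some move reaches an L.
n=0: no move → L
n=1: can move to 0, which is L ⇒ W
n=2: the only move is to 1(W), a W ⇒ L
n=3: can move to 2, which is L ⇒ W
n=4: can move to 0, which is L ⇒ W
n=5: moves to 4(W), 1(W); every one is W ⇒ L
n=6: can move to 5, which is L ⇒ W
n=7: moves to 6(W), 3(W); every one is W ⇒ L
n=8: can move to 7, which is L ⇒ W
n=9: can move to 5, which is L ⇒ W
n=10: moves to 9(W), 6(W); every one is W ⇒ L
n=11: can move to 10, which is L ⇒ W
n=12: moves to 11(W), 8(W); every one is W ⇒ L
n=13: can move to 12, which is L ⇒ W
n=14: can move to 10, which is L ⇒ W
n=15: moves to 14(W), 11(W); every one is W ⇒ L
n=16: can move to 15, which is L ⇒ W
n=17: moves to 16(W), 13(W); every one is W ⇒ L
n=18: can move to 17, which is L ⇒ W
n=19: can move to 15, which is L ⇒ W
n=20: moves to 19(W), 16(W); every one is W ⇒ L
n=21: can move to 20, which is L ⇒ W
n=22: moves to 21(W), 18(W); every one is W ⇒ L
n=23: can move to 22, which is L ⇒ W
n=24: can move to 20, which is L ⇒ W
n=25: moves to 24(W), 21(W); every one is W ⇒ L
n=26: can move to 25, which is L ⇒ W
n=27: moves to 26(W), 23(W); every one is W ⇒ L
n=28: can move to 27, which is L ⇒ W
n=29: can move to 25, which is L ⇒ W
n=30: moves to 29(W), 26(W); every one is W ⇒ L
n=31: can move to 30, which is L ⇒ W
n=32: moves to 31(W), 28(W); every one is W ⇒ L
n=33: can move to 32, which is L ⇒ W
L entries with 0 ≤ n ≤ 33: n = 0, 2, 5, 7, 10, 12, 15, 17, 20, 22, 25, 27, 30, 32; that makes 14.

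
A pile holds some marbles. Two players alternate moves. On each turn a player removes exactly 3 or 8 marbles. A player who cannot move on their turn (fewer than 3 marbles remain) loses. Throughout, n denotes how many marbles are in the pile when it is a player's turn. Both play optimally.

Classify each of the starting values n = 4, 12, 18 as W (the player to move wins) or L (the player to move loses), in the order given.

4: W, 12: L, 18: L

Label each position W (a win for the player to move) or L (a loss). A position with no legal move is L; any other position is W exactly when some move reaches an L, and L when every move reaches a W.
n=0: no move → L
n=1: no move → L
n=2: no move → L
n=3: →0(L), so W
n=4: →1(L), so W
n=5: →2(L), so W
n=6: →3(W) only, which is W, so L
n=7: →4(W) only, which is W, so L
n=8: →0(L), so W
n=9: →6(L), so W
n=10: →7(L), so W
n=11: →8(W), 3(W) — all W, so L
n=12: →9(W), 4(W) — all W, so L
n=13: →10(W), 5(W) — all W, so L
n=14: →11(L), so W
n=15: →12(L), so W
n=16: →13(L), so W
n=17: →14(W), 9(W) — all W, so L
n=18: →15(W), 10(W) — all W, so L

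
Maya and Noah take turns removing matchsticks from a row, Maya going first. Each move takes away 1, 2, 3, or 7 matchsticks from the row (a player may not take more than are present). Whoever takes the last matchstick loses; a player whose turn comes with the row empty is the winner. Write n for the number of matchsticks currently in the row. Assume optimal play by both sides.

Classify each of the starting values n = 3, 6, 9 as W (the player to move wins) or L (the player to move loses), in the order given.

Classify positions by backward induction: terminal positions (no move available) are W. From any other position, the mover wins iff some move reaches an L.
n=0: no move; the opponent has just taken the last matchstick and therefore loses → W
n=1: only reaches 0(W), which is W → L
n=2: reaches L-position 1 → W
n=3: reaches L-position 1 → W
n=4: reaches L-position 1 → W
n=5: only reaches 4(W), 3(W), 2(W), all W → L
n=6: reaches L-position 5 → W
n=7: reaches L-position 5 → W
n=8: reaches L-position 5 → W
n=9: only reaches 8(W), 7(W), 6(W), 2(W), all W → L

3: W, 6: W, 9: L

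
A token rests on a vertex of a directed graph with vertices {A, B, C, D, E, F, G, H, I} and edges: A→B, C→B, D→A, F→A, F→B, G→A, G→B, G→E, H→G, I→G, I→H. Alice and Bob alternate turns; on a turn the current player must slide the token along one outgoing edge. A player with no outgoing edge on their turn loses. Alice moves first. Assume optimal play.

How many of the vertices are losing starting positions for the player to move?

4

Use the standard recursion: the mover loses at a terminal position; elsewhere, the mover wins exactly when some move hands the opponent an L position.
Every edge goes from a vertex to one that appears earlier in the order B, E, A, G, F, C, D, H, I, so processing vertices in that order labels each vertex after all of its successors.
B: no outgoing edge → L
E: no outgoing edge → L
A: can move to B, which is L ⇒ W
G: can move to E, which is L ⇒ W
F: can move to B, which is L ⇒ W
C: can move to B, which is L ⇒ W
D: the only move is to A(W), a W ⇒ L
H: the only move is to G(W), a W ⇒ L
I: can move to H, which is L ⇒ W
The L vertices are B, D, E, H; that is 4 in all.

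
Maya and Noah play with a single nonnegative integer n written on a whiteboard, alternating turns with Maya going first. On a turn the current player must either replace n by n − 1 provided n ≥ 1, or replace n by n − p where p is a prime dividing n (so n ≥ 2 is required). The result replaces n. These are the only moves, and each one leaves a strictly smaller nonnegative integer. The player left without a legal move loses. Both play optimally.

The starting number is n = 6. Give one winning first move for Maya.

Classify positions by backward induction: terminal positions (no move available) are L. From any other position, the mover wins iff some move reaches an L.
n=0: no move → L
n=1: can move to 0, which is L ⇒ W
n=2: can move to 0, which is L ⇒ W
n=3: can move to 0, which is L ⇒ W
n=4: moves to 2(W), 3(W); every one is W ⇒ L
n=5: can move to 0, which is L ⇒ W
n=6: can move to 4, which is L ⇒ W
From 6, the L positions reachable in one move are: 4.

Move to 4.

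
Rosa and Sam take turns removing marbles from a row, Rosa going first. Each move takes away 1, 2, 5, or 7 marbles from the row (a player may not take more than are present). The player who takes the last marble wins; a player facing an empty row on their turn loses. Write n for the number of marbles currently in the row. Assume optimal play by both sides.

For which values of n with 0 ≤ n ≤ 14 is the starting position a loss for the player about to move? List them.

Label each position W (a win for the player to move) or L (a loss). A position with no legal move is L; any other position is W exactly when some move reaches an L, and L when every move reaches a W.
n=0: no move → L
n=1: →0(L), so W
n=2: →0(L), so W
n=3: →2(W), 1(W) — all W, so L
n=4: →3(L), so W
n=5: →3(L), so W
n=6: →5(W), 4(W), 1(W) — all W, so L
n=7: →6(L), so W
n=8: →6(L), so W
n=9: →8(W), 7(W), 4(W), 2(W) — all W, so L
n=10: →9(L), so W
n=11: →9(L), so W
n=12: →11(W), 10(W), 7(W), 5(W) — all W, so L
n=13: →12(L), so W
n=14: →12(L), so W
Reading off the rows marked L gives the requested list; there are 5 such values of n.

0, 3, 6, 9, 12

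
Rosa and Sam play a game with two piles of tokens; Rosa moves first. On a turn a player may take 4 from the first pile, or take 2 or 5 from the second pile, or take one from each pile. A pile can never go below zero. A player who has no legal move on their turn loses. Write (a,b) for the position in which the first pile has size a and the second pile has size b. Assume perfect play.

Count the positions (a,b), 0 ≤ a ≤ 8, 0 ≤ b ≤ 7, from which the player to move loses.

Positions with no move are L. A position that does have a move is losing for the player to move precisely when every available move leads to a winning position for the opponent. Fill in the labels:
Every move lowers a or b (never raises either), so fill the grid row by row in increasing a, and left to right within a row: each cell's successors are then already labelled.
      b=0  b=1  b=2  b=3  b=4  b=5  b=6  b=7
a=0:    L    L    W    W    L    W    W    L
a=1:    L    W    W    L    L    W    W    L
a=2:    L    W    W    L    W    W    L    L
a=3:    L    W    W    L    W    W    L    W
a=4:    W    W    L    L    W    W    L    W
a=5:    W    L    L    W    W    L    W    W
a=6:    W    L    W    W    L    L    W    W
a=7:    W    L    W    W    L    W    W    L
a=8:    L    L    W    W    L    W    W    L
Cells with no legal move (terminal, hence L): (0,0), (0,1), (1,0), (2,0), (3,0).
The remaining L cells, each justified by listing all of its moves:
(0,4): L (sole option (0,2)(W) is W)
(0,7): L (options (0,5)(W), (0,2)(W) are all W)
(1,3): L (options (1,1)(W), (0,2)(W) are all W)
(1,4): L (options (1,2)(W), (0,3)(W) are all W)
(1,7): L (options (1,5)(W), (1,2)(W), (0,6)(W) are all W)
(2,3): L (options (2,1)(W), (1,2)(W) are all W)
(2,6): L (options (2,4)(W), (2,1)(W), (1,5)(W) are all W)
(2,7): L (options (2,5)(W), (2,2)(W), (1,6)(W) are all W)
(3,3): L (options (3,1)(W), (2,2)(W) are all W)
(3,6): L (options (3,4)(W), (3,1)(W), (2,5)(W) are all W)
(4,2): L (options (0,2)(W), (4,0)(W), (3,1)(W) are all W)
(4,3): L (options (0,3)(W), (4,1)(W), (3,2)(W) are all W)
(4,6): L (options (0,6)(W), (4,4)(W), (4,1)(W), (3,5)(W) are all W)
(5,1): L (options (1,1)(W), (4,0)(W) are all W)
(5,2): L (options (1,2)(W), (5,0)(W), (4,1)(W) are all W)
(5,5): L (options (1,5)(W), (5,3)(W), (5,0)(W), (4,4)(W) are all W)
(6,1): L (options (2,1)(W), (5,0)(W) are all W)
(6,4): L (options (2,4)(W), (6,2)(W), (5,3)(W) are all W)
(6,5): L (options (2,5)(W), (6,3)(W), (6,0)(W), (5,4)(W) are all W)
(7,1): L (options (3,1)(W), (6,0)(W) are all W)
(7,4): L (options (3,4)(W), (7,2)(W), (6,3)(W) are all W)
(7,7): L (options (3,7)(W), (7,5)(W), (7,2)(W), (6,6)(W) are all W)
(8,0): L (sole option (4,0)(W) is W)
(8,1): L (options (4,1)(W), (7,0)(W) are all W)
(8,4): L (options (4,4)(W), (8,2)(W), (7,3)(W) are all W)
(8,7): L (options (4,7)(W), (8,5)(W), (8,2)(W), (7,6)(W) are all W)
Every other cell has at least one move into one of the L cells above, so it is W.
L cells per row: a=0: 4, a=1: 4, a=2: 4, a=3: 3, a=4: 3, a=5: 3, a=6: 3, a=7: 3, a=8: 4; total 31.

31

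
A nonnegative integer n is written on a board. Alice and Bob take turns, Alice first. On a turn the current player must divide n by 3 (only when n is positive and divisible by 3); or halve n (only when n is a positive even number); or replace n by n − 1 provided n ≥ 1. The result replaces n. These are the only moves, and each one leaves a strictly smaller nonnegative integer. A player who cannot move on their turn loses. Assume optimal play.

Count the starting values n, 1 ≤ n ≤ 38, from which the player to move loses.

Label each position W (a win for the player to move) or L (a loss). A position with no legal move is L; any other position is W exactly when some move reaches an L, and L when every move reaches a W.
n=0: no move → L
n=1: →0(L), so W
n=2: →1(W) only, which is W, so L
n=3: →2(L), so W
n=4: →2(L), so W
n=5: →4(W) only, which is W, so L
n=6: →2(L), so W
n=7: →6(W) only, which is W, so L
n=8: →7(L), so W
n=9: →3(W), 8(W) — all W, so L
n=10: →5(L), so W
n=11: →10(W) only, which is W, so L
n=12: →11(L), so W
n=13: →12(W) only, which is W, so L
n=14: →7(L), so W
n=15: →5(L), so W
n=16: →8(W), 15(W) — all W, so L
n=17: →16(L), so W
n=18: →9(L), so W
n=19: →18(W) only, which is W, so L
n=20: →19(L), so W
n=21: →7(L), so W
n=22: →11(L), so W
n=23: →22(W) only, which is W, so L
n=24: →23(L), so W
n=25: →24(W) only, which is W, so L
n=26: →13(L), so W
n=27: →9(L), so W
n=28: →14(W), 27(W) — all W, so L
n=29: →28(L), so W
n=30: →10(W), 15(W), 29(W) — all W, so L
n=31: →30(L), so W
n=32: →16(L), so W
n=33: →11(L), so W
n=34: →17(W), 33(W) — all W, so L
n=35: →34(L), so W
n=36: →12(W), 18(W), 35(W) — all W, so L
n=37: →36(L), so W
n=38: →19(L), so W
L entries with 1 ≤ n ≤ 38 (n=0 is outside the asked range and is not counted): n = 2, 5, 7, 9, 11, 13, 16, 19, 23, 25, 28, 30, 34, 36; that makes 14.

14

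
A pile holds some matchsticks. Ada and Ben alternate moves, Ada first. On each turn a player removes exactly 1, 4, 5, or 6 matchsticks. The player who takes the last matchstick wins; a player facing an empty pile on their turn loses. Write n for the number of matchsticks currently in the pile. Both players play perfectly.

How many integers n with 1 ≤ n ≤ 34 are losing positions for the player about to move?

7

Compute win/loss labels from the base case upward. A position with no move is L. Any other position is W if it can reach an L in one move, else L.
n=0: no move → L
n=1: W (go to 0, an L position)
n=2: L (sole option 1(W) is W)
n=3: W (go to 2, an L position)
n=4: W (go to 0, an L position)
n=5: W (go to 0, an L position)
n=6: W (go to 2, an L position)
n=7: W (go to 2, an L position)
n=8: W (go to 2, an L position)
n=9: L (options 8(W), 5(W), 4(W), 3(W) are all W)
n=10: W (go to 9, an L position)
n=11: L (options 10(W), 7(W), 6(W), 5(W) are all W)
n=12: W (go to 11, an L position)
n=13: W (go to 9, an L position)
n=14: W (go to 9, an L position)
n=15: W (go to 11, an L position)
n=16: W (go to 11, an L position)
n=17: W (go to 11, an L position)
n=18: L (options 17(W), 14(W), 13(W), 12(W) are all W)
n=19: W (go to 18, an L position)
n=20: L (options 19(W), 16(W), 15(W), 14(W) are all W)
n=21: W (go to 20, an L position)
n=22: W (go to 18, an L position)
n=23: W (go to 18, an L position)
n=24: W (go to 20, an L position)
n=25: W (go to 20, an L position)
n=26: W (go to 20, an L position)
n=27: L (options 26(W), 23(W), 22(W), 21(W) are all W)
n=28: W (go to 27, an L position)
n=29: L (options 28(W), 25(W), 24(W), 23(W) are all W)
n=30: W (go to 29, an L position)
n=31: W (go to 27, an L position)
n=32: W (go to 27, an L position)
n=33: W (go to 29, an L position)
n=34: W (go to 29, an L position)
L entries with 1 ≤ n ≤ 34 (n=0 is outside the asked range and is not counted): n = 2, 9, 11, 18, 20, 27, 29; that makes 7.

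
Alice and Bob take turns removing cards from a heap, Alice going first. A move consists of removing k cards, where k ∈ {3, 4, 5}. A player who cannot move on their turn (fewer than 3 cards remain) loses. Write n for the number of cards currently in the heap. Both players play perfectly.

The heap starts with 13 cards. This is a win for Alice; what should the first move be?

Work bottom-up. With no move the player to move loses. Otherwise the position is W if at least one move leads to an L position for the opponent, and L if every move leads to a W.
n=0: no move → L
n=1: no move → L
n=2: no move → L
n=3: can move to 0, which is L ⇒ W
n=4: can move to 1, which is L ⇒ W
n=5: can move to 2, which is L ⇒ W
n=6: can move to 2, which is L ⇒ W
n=7: can move to 2, which is L ⇒ W
n=8: moves to 5(W), 4(W), 3(W); every one is W ⇒ L
n=9: moves to 6(W), 5(W), 4(W); every one is W ⇒ L
n=10: moves to 7(W), 6(W), 5(W); every one is W ⇒ L
n=11: can move to 8, which is L ⇒ W
n=12: can move to 9, which is L ⇒ W
n=13: can move to 10, which is L ⇒ W
From 13, the L positions reachable in one move are: 10, 9, 8. Any move reaching one of these is winning.

Remove 3, leaving 10.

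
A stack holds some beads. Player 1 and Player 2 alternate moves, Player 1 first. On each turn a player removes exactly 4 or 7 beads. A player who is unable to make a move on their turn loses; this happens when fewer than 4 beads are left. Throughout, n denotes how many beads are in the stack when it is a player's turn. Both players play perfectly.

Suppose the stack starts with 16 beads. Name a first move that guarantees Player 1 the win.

Build the W/L table. Terminal = L. A non-terminal position is W if it has a move to some L; otherwise it is L.
n=0: no move → L
n=1: no move → L
n=2: no move → L
n=3: no move → L
n=4: →0(L), so W
n=5: →1(L), so W
n=6: →2(L), so W
n=7: →3(L), so W
n=8: →1(L), so W
n=9: →2(L), so W
n=10: →3(L), so W
n=11: →7(W), 4(W) — all W, so L
n=12: →8(W), 5(W) — all W, so L
n=13: →9(W), 6(W) — all W, so L
n=14: →10(W), 7(W) — all W, so L
n=15: →11(L), so W
n=16: →12(L), so W
From 16, the L positions reachable in one move are: 12.

Remove 4, leaving 12.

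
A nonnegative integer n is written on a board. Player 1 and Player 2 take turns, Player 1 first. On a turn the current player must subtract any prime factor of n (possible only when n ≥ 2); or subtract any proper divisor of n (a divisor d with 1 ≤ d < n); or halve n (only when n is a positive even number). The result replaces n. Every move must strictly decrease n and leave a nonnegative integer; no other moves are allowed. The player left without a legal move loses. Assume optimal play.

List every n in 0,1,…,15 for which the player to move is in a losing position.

Positions with no move are L. A position that does have a move is losing for the player to move precisely when every available move leads to a winning position for the opponent. Fill in the labels:
n=0: no move → L
n=1: no move → L
n=2: →0(L), so W
n=3: →0(L), so W
n=4: →2(W), 3(W) — all W, so L
n=5: →0(L), so W
n=6: →4(L), so W
n=7: →0(L), so W
n=8: →4(L), so W
n=9: →6(W), 8(W) — all W, so L
n=10: →9(L), so W
n=11: →0(L), so W
n=12: →9(L), so W
n=13: →0(L), so W
n=14: →7(W), 12(W), 13(W) — all W, so L
n=15: →14(L), so W
Reading off the rows marked L gives the requested list; there are 5 such values of n.

0, 1, 4, 9, 14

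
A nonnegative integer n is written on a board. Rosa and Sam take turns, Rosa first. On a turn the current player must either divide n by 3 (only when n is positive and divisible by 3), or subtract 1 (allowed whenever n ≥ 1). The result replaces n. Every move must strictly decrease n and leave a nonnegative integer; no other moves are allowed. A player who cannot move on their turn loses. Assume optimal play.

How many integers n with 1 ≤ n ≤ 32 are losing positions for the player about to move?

15

Positions with no move are L. A position that does have a move is losing for the player to move precisely when every available move leads to a winning position for the opponent. Fill in the labels:
n=0: no move → L
n=1: W (go to 0, an L position)
n=2: L (sole option 1(W) is W)
n=3: W (go to 2, an L position)
n=4: L (sole option 3(W) is W)
n=5: W (go to 4, an L position)
n=6: W (go to 2, an L position)
n=7: L (sole option 6(W) is W)
n=8: W (go to 7, an L position)
n=9: L (options 3(W), 8(W) are all W)
n=10: W (go to 9, an L position)
n=11: L (sole option 10(W) is W)
n=12: W (go to 4, an L position)
n=13: L (sole option 12(W) is W)
n=14: W (go to 13, an L position)
n=15: L (options 5(W), 14(W) are all W)
n=16: W (go to 15, an L position)
n=17: L (sole option 16(W) is W)
n=18: W (go to 17, an L position)
n=19: L (sole option 18(W) is W)
n=20: W (go to 19, an L position)
n=21: W (go to 7, an L position)
n=22: L (sole option 21(W) is W)
n=23: W (go to 22, an L position)
n=24: L (options 8(W), 23(W) are all W)
n=25: W (go to 24, an L position)
n=26: L (sole option 25(W) is W)
n=27: W (go to 9, an L position)
n=28: L (sole option 27(W) is W)
n=29: W (go to 28, an L position)
n=30: L (options 10(W), 29(W) are all W)
n=31: W (go to 30, an L position)
n=32: L (sole option 31(W) is W)
L entries with 1 ≤ n ≤ 32 (n=0 is outside the asked range and is not counted): n = 2, 4, 7, 9, 11, 13, 15, 17, 19, 22, 24, 26, 28, 30, 32; that makes 15.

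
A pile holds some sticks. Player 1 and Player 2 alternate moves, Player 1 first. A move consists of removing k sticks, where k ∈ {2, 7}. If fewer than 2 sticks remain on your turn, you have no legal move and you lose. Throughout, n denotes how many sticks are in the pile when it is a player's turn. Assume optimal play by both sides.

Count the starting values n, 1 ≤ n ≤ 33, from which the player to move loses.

15

Compute win/loss labels from the base case upward. A position with no move is L. Any other position is W if it can reach an L in one move, else L.
n=0: no move → L
n=1: no move → L
n=2: →0(L), so W
n=3: →1(L), so W
n=4: →2(W) only, which is W, so L
n=5: →3(W) only, which is W, so L
n=6: →4(L), so W
n=7: →5(L), so W
n=8: →1(L), so W
n=9: →7(W), 2(W) — all W, so L
n=10: →8(W), 3(W) — all W, so L
n=11: →9(L), so W
n=12: →10(L), so W
n=13: →11(W), 6(W) — all W, so L
n=14: →12(W), 7(W) — all W, so L
n=15: →13(L), so W
n=16: →14(L), so W
n=17: →10(L), so W
n=18: →16(W), 11(W) — all W, so L
n=19: →17(W), 12(W) — all W, so L
n=20: →18(L), so W
n=21: →19(L), so W
n=22: →20(W), 15(W) — all W, so L
n=23: →21(W), 16(W) — all W, so L
n=24: →22(L), so W
n=25: →23(L), so W
n=26: →19(L), so W
n=27: →25(W), 20(W) — all W, so L
n=28: →26(W), 21(W) — all W, so L
n=29: →27(L), so W
n=30: →28(L), so W
n=31: →29(W), 24(W) — all W, so L
n=32: →30(W), 25(W) — all W, so L
n=33: →31(L), so W
L entries with 1 ≤ n ≤ 33 (n=0 is outside the asked range and is not counted): n = 1, 4, 5, 9, 10, 13, 14, 18, 19, 22, 23, 27, 28, 31, 32; that makes 15.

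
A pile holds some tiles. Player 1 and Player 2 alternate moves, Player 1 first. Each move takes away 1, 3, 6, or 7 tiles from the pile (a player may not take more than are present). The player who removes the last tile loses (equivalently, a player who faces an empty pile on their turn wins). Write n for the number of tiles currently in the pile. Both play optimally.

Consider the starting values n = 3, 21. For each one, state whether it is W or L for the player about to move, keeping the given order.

3: L, 21: W

Use the standard recursion: the mover wins at a terminal position; elsewhere, the mover wins exactly when some move hands the opponent an L position.
n=0: no move; the opponent has just taken the last tile and therefore loses → W
n=1: the only move is to 0(W), a W ⇒ L
n=2: can move to 1, which is L ⇒ W
n=3: moves to 2(W), 0(W); every one is W ⇒ L
n=4: can move to 3, which is L ⇒ W
n=5: moves to 4(W), 2(W); every one is W ⇒ L
n=6: can move to 5, which is L ⇒ W
n=7: can move to 1, which is L ⇒ W
n=8: can move to 5, which is L ⇒ W
n=9: can move to 3, which is L ⇒ W
n=10: can move to 3, which is L ⇒ W
n=11: can move to 5, which is L ⇒ W
n=12: can move to 5, which is L ⇒ W
n=13: moves to 12(W), 10(W), 7(W), 6(W); every one is W ⇒ L
n=14: can move to 13, which is L ⇒ W
n=15: moves to 14(W), 12(W), 9(W), 8(W); every one is W ⇒ L
n=16: can move to 15, which is L ⇒ W
n=17: moves to 16(W), 14(W), 11(W), 10(W); every one is W ⇒ L
n=18: can move to 17, which is L ⇒ W
n=19: can move to 13, which is L ⇒ W
n=20: can move to 17, which is L ⇒ W
n=21: can move to 15, which is L ⇒ W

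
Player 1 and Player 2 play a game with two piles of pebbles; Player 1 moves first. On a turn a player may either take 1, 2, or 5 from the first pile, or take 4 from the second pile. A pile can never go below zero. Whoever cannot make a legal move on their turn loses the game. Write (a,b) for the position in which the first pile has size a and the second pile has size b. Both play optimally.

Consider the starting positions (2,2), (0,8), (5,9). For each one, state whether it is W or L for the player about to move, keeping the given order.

(2,2): W, (0,8): L, (5,9): W

Classify positions by backward induction: terminal positions (no move available) are L. From any other position, the mover wins iff some move reaches an L.
No move ever increases a pile, so every position that can arise here has a ≤ 5 and b ≤ 9; it is enough to label the cells with 0 ≤ a ≤ 5 and 0 ≤ b ≤ 9.
Every move lowers a or b (never raises either), so fill the grid row by row in increasing a, and left to right within a row: each cell's successors are then already labelled.
      b=0  b=1  b=2  b=3  b=4  b=5  b=6  b=7  b=8  b=9
a=0:    L    L    L    L    W    W    W    W    L    L
a=1:    W    W    W    W    L    L    L    L    W    W
a=2:    W    W    W    W    W    W    W    W    W    W
a=3:    L    L    L    L    W    W    W    W    L    L
a=4:    W    W    W    W    L    L    L    L    W    W
a=5:    W    W    W    W    W    W    W    W    W    W
Cells with no legal move (terminal, hence L): (0,0), (0,1), (0,2), (0,3).
The remaining L cells, each justified by listing all of its moves:
(0,8): →(0,4)(W) only, which is W, so L
(0,9): →(0,5)(W) only, which is W, so L
(1,4): →(0,4)(W), (1,0)(W) — all W, so L
(1,5): →(0,5)(W), (1,1)(W) — all W, so L
(1,6): →(0,6)(W), (1,2)(W) — all W, so L
(1,7): →(0,7)(W), (1,3)(W) — all W, so L
(3,0): →(2,0)(W), (1,0)(W) — all W, so L
(3,1): →(2,1)(W), (1,1)(W) — all W, so L
(3,2): →(2,2)(W), (1,2)(W) — all W, so L
(3,3): →(2,3)(W), (1,3)(W) — all W, so L
(3,8): →(2,8)(W), (1,8)(W), (3,4)(W) — all W, so L
(3,9): →(2,9)(W), (1,9)(W), (3,5)(W) — all W, so L
(4,4): →(3,4)(W), (2,4)(W), (4,0)(W) — all W, so L
(4,5): →(3,5)(W), (2,5)(W), (4,1)(W) — all W, so L
(4,6): →(3,6)(W), (2,6)(W), (4,2)(W) — all W, so L
(4,7): →(3,7)(W), (2,7)(W), (4,3)(W) — all W, so L
Every other cell has at least one move into one of the L cells above, so it is W.
(2,2): the move to (0,2) reaches an L cell, so W
(0,8): one of the L cells justified above, so L
(5,9): the move to (3,9) reaches an L cell, so W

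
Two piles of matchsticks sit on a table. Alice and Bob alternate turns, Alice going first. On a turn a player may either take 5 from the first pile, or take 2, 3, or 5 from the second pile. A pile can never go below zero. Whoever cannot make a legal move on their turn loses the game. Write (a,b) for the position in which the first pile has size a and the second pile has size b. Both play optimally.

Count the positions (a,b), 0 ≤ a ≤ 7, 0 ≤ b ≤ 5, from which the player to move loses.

Classify positions by backward induction: terminal positions (no move available) are L. From any other position, the mover wins iff some move reaches an L.
Every move lowers a or b (never raises either), so fill the grid row by row in increasing a, and left to right within a row: each cell's successors are then already labelled.
      b=0  b=1  b=2  b=3  b=4  b=5
a=0:    L    L    W    W    W    W
a=1:    L    L    W    W    W    W
a=2:    L    L    W    W    W    W
a=3:    L    L    W    W    W    W
a=4:    L    L    W    W    W    W
a=5:    W    W    L    L    W    W
a=6:    W    W    L    L    W    W
a=7:    W    W    L    L    W    W
Cells with no legal move (terminal, hence L): (0,0), (0,1), (1,0), (1,1), (2,0), (2,1), (3,0), (3,1), (4,0), (4,1).
The remaining L cells, each justified by listing all of its moves:
(5,2): only reaches (0,2)(W), (5,0)(W), all W → L
(5,3): only reaches (0,3)(W), (5,1)(W), (5,0)(W), all W → L
(6,2): only reaches (1,2)(W), (6,0)(W), all W → L
(6,3): only reaches (1,3)(W), (6,1)(W), (6,0)(W), all W → L
(7,2): only reaches (2,2)(W), (7,0)(W), all W → L
(7,3): only reaches (2,3)(W), (7,1)(W), (7,0)(W), all W → L
Every other cell has at least one move into one of the L cells above, so it is W.
L cells per row: a=0: 2, a=1: 2, a=2: 2, a=3: 2, a=4: 2, a=5: 2, a=6: 2, a=7: 2; total 16.

16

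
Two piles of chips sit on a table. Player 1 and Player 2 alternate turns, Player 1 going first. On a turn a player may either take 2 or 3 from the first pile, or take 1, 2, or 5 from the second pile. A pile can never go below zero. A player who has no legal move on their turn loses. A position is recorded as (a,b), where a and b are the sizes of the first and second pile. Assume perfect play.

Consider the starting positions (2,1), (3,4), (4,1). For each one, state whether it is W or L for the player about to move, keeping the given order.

(2,1): L, (3,4): L, (4,1): W

Use the standard recursion: the mover loses at a terminal position; elsewhere, the mover wins exactly when some move hands the opponent an L position.
No move ever increases a pile, so every position that can arise here has a ≤ 4 and b ≤ 4; it is enough to label the cells with 0 ≤ a ≤ 4 and 0 ≤ b ≤ 4.
Every move lowers a or b (never raises either), so fill the grid row by row in increasing a, and left to right within a row: each cell's successors are then already labelled.
      b=0  b=1  b=2  b=3  b=4
a=0:    L    W    W    L    W
a=1:    L    W    W    L    W
a=2:    W    L    W    W    L
a=3:    W    L    W    W    L
a=4:    W    W    L    W    W
Cells with no legal move (terminal, hence L): (0,0), (1,0).
The remaining L cells, each justified by listing all of its moves:
(0,3): moves to (0,2)(W), (0,1)(W); every one is W ⇒ L
(1,3): moves to (1,2)(W), (1,1)(W); every one is W ⇒ L
(2,1): moves to (0,1)(W), (2,0)(W); every one is W ⇒ L
(2,4): moves to (0,4)(W), (2,3)(W), (2,2)(W); every one is W ⇒ L
(3,1): moves to (1,1)(W), (0,1)(W), (3,0)(W); every one is W ⇒ L
(3,4): moves to (1,4)(W), (0,4)(W), (3,3)(W), (3,2)(W); every one is W ⇒ L
(4,2): moves to (2,2)(W), (1,2)(W), (4,1)(W), (4,0)(W); every one is W ⇒ L
Every other cell has at least one move into one of the L cells above, so it is W.
(2,1): one of the L cells justified above, so L
(3,4): one of the L cells justified above, so L
(4,1): the move to (2,1) reaches an L cell, so W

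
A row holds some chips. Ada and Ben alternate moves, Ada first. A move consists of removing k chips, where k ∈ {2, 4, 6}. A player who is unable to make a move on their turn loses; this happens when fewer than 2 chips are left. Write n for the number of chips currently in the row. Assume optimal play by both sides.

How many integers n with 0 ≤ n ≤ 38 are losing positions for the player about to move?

Classify positions by backward induction: terminal positions (no move available) are L. From any other position, the mover wins iff some move reaches an L.
n=0: no move → L
n=1: no move → L
n=2: W (go to 0, an L position)
n=3: W (go to 1, an L position)
n=4: W (go to 0, an L position)
n=5: W (go to 1, an L position)
n=6: W (go to 0, an L position)
n=7: W (go to 1, an L position)
n=8: L (options 6(W), 4(W), 2(W) are all W)
n=9: L (options 7(W), 5(W), 3(W) are all W)
n=10: W (go to 8, an L position)
n=11: W (go to 9, an L position)
n=12: W (go to 8, an L position)
n=13: W (go to 9, an L position)
n=14: W (go to 8, an L position)
n=15: W (go to 9, an L position)
n=16: L (options 14(W), 12(W), 10(W) are all W)
n=17: L (options 15(W), 13(W), 11(W) are all W)
n=18: W (go to 16, an L position)
n=19: W (go to 17, an L position)
n=20: W (go to 16, an L position)
n=21: W (go to 17, an L position)
n=22: W (go to 16, an L position)
n=23: W (go to 17, an L position)
n=24: L (options 22(W), 20(W), 18(W) are all W)
n=25: L (options 23(W), 21(W), 19(W) are all W)
n=26: W (go to 24, an L position)
n=27: W (go to 25, an L position)
n=28: W (go to 24, an L position)
n=29: W (go to 25, an L position)
n=30: W (go to 24, an L position)
n=31: W (go to 25, an L position)
n=32: L (options 30(W), 28(W), 26(W) are all W)
n=33: L (options 31(W), 29(W), 27(W) are all W)
n=34: W (go to 32, an L position)
n=35: W (go to 33, an L position)
n=36: W (go to 32, an L position)
n=37: W (go to 33, an L position)
n=38: W (go to 32, an L position)
L entries with 0 ≤ n ≤ 38: n = 0, 1, 8, 9, 16, 17, 24, 25, 32, 33; that makes 10.

10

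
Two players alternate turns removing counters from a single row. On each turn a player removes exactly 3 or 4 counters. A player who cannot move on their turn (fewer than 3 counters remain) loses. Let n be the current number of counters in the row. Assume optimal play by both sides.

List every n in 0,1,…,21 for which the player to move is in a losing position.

Use the standard recursion: the mover loses at a terminal position; elsewhere, the mover wins exactly when some move hands the opponent an L position.
n=0: no move → L
n=1: no move → L
n=2: no move → L
n=3: can move to 0, which is L ⇒ W
n=4: can move to 1, which is L ⇒ W
n=5: can move to 2, which is L ⇒ W
n=6: can move to 2, which is L ⇒ W
n=7: moves to 4(W), 3(W); every one is W ⇒ L
n=8: moves to 5(W), 4(W); every one is W ⇒ L
n=9: moves to 6(W), 5(W); every one is W ⇒ L
n=10: can move to 7, which is L ⇒ W
n=11: can move to 8, which is L ⇒ W
n=12: can move to 9, which is L ⇒ W
n=13: can move to 9, which is L ⇒ W
n=14: moves to 11(W), 10(W); every one is W ⇒ L
n=15: moves to 12(W), 11(W); every one is W ⇒ L
n=16: moves to 13(W), 12(W); every one is W ⇒ L
n=17: can move to 14, which is L ⇒ W
n=18: can move to 15, which is L ⇒ W
n=19: can move to 16, which is L ⇒ W
n=20: can move to 16, which is L ⇒ W
n=21: moves to 18(W), 17(W); every one is W ⇒ L
Reading off the rows marked L gives the requested list; there are 10 such values of n.

0, 1, 2, 7, 8, 9, 14, 15, 16, 21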